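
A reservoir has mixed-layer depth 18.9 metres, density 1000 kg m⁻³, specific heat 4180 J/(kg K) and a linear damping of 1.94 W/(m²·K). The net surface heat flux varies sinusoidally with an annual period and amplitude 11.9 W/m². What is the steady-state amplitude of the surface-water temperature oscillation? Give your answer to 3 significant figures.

Areal heat capacity C = ρ c_p D = 1000 × 4180 × 18.9 = 7.90×10^7 J/(m²·K).
Angular frequency ω = 2π / T = 2π / 3.15×10^7 s = 1.99×10^-7 s⁻¹.
√((Cω)² + λ²) = √((15.7)² + 1.94²) = 15.9 W/(m²·K).
Amplitude A = F₀ / √((Cω)²+λ²) = 11.9 / 15.9 = 0.750 K.

0.750 K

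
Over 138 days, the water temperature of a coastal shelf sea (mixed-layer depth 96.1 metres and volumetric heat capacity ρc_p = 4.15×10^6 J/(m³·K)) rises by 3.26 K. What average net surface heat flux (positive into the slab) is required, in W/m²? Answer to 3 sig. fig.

109

Areal heat capacity C = ρc_p × D = 4.15×10^6 × 96.1 = 3.99×10^8 J m⁻² K⁻¹.
Required heat per unit area: Q = C ΔT = 3.99×10^8 × 3.26 = 1.30×10^9 J/m².
Flux F = Q / Δt = 1.30×10^9 / 1.19×10^7 s = 109 W/m².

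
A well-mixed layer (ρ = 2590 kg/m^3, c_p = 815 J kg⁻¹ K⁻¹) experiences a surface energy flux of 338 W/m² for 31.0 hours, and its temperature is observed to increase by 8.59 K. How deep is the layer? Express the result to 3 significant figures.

Heat input Q = F Δt = 338 × 1.12×10^5 s = 3.77×10^7 J/m².
Required areal heat capacity C = Q / ΔT = 4.39×10^6 J/(m²·K).
Depth D = C / (ρ c_p) = 4.39×10^6 / (2590 × 815) = 2.08 m.

2.08 m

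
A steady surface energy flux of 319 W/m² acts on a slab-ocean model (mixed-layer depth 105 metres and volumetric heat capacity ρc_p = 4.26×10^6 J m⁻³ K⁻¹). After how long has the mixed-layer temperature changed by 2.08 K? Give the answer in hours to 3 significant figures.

Areal heat capacity C = ρc_p × D = 4.26×10^6 × 105 = 4.47×10^8 J/(m^2 K).
Time required: Δt = C ΔT / F = 4.47×10^8 × 2.08 / 319 = 2.92×10^6 s.
In hours: 2.92×10^6 s / (3600 s/hour) = 810 hours.

810 hours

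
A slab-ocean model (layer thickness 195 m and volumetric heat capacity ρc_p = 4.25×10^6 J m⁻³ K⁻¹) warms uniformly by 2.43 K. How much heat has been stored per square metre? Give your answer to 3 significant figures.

2.01×10^9

Areal heat capacity C = ρc_p × D = 4.25×10^6 × 195 = 8.29×10^8 J/(m²·K).
ΔQ = C ΔT = 8.29×10^8 × 2.43 = 2.01×10^9 J/m².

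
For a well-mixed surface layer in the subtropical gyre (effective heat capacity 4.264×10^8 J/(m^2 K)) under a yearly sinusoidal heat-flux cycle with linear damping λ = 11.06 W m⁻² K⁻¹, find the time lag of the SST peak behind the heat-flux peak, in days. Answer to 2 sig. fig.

Areal heat capacity C = 4.264×10^8 J/(m^2 K) (given).
ω = 2π / 3.15×10^7 s = 1.99×10^-7 s⁻¹.
Phase lag φ = arctan(Cω/λ) = arctan(85.0/11.06) = 1.44 rad.
Time lag = φ / ω = 1.44 / 1.99×10^-7 = 7.23×10^6 s = 83.7 days.

84 days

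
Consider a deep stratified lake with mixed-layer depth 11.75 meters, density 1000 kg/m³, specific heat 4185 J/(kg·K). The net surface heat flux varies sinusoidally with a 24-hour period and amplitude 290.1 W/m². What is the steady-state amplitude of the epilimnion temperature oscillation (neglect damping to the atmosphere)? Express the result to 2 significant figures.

Areal heat capacity C = ρ c_p D = 1000 × 4185 × 11.75 = 4.92×10^7 J m⁻² K⁻¹.
Angular frequency ω = 2π / T = 2π / 86400 s = 7.27×10^-5 s⁻¹.
Cω = 4.92×10^7 × 7.27×10^-5 = 3580 W/(m²·K).
Amplitude A = F₀ / (Cω) = 290.1 / 3580 = 0.0811 K.

0.081 K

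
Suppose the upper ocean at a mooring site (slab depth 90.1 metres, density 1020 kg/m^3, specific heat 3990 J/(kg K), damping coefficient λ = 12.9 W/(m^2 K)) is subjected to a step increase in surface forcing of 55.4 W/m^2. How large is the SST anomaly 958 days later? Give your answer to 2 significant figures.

4.1 K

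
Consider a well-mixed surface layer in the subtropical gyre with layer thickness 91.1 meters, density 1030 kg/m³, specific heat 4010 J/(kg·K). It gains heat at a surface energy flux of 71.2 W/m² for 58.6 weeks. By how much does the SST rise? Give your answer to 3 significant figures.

6.71 K

Areal heat capacity C = ρ c_p D = 1030 × 4010 × 91.1 = 3.76×10^8 J/(m^2 K).
Net heat input Q = F Δt = 71.2 × (58.6 weeks × 6.048×10^5 s/week) = 2.52×10^9 J/m².
ΔT = Q / C = 2.52×10^9 / 3.76×10^8 = 6.71 K.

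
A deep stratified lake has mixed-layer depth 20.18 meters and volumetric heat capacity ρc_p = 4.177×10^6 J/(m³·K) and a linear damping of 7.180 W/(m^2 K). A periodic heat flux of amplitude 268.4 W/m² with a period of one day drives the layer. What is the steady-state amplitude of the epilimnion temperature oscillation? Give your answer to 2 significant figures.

0.044 K

Areal heat capacity C = ρc_p × D = 4.177×10^6 × 20.18 = 8.43×10^7 J/(m²·K).
Angular frequency ω = 2π / T = 2π / 86400 s = 7.27×10^-5 s⁻¹.
√((Cω)² + λ²) = √((6130)² + 7.180²) = 6130 W/(m²·K).
Amplitude A = F₀ / √((Cω)²+λ²) = 268.4 / 6130 = 0.0438 K.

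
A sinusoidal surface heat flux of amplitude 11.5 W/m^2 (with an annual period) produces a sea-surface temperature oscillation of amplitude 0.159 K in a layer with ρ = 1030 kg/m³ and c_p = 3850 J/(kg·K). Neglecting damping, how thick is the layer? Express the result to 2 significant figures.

ω = 2π / 3.15×10^7 s = 1.99×10^-7 s⁻¹.
Required C = F₀ / (A ω) = 11.5 / (0.159 × 1.99×10^-7) = 3.63×10^8 J/(m²·K).
D = C / (ρ c_p) = 3.63×10^8 / (1030 × 3850) = 91.5 m.

92 m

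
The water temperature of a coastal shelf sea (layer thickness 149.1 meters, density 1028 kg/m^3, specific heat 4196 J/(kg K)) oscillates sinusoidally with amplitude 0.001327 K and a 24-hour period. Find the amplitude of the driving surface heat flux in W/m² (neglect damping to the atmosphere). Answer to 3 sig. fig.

Areal heat capacity C = ρ c_p D = 1028 × 4196 × 149.1 = 6.43×10^8 J m⁻² K⁻¹.
ω = 2π / 86400 s = 7.27×10^-5 s⁻¹.
Cω = 6.43×10^8 × 7.27×10^-5 = 46800 W/(m²·K).
F₀ = A × Cω = 0.001327 × 46800 = 62.1 W/m².

62.1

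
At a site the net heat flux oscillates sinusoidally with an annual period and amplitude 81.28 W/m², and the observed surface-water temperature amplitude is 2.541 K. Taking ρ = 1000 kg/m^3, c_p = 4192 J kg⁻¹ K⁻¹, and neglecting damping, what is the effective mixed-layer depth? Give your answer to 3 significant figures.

ω = 2π / 3.15×10^7 s = 1.99×10^-7 s⁻¹.
Required C = F₀ / (A ω) = 81.28 / (2.541 × 1.99×10^-7) = 1.61×10^8 J/(m²·K).
D = C / (ρ c_p) = 1.61×10^8 / (1000 × 4192) = 38.3 m.

38.3 m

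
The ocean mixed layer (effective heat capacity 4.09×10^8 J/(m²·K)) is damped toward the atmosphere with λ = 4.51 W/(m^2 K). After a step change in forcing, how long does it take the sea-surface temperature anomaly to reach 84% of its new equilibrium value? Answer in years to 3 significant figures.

Areal heat capacity C = 4.09×10^8 J/(m²·K) (given).
τ = C / λ = 4.09×10^8 / 4.51 = 9.07×10^7 s.
Fraction reached: 1 − e^(−t/τ) = 0.84 ⇒ t = −τ ln(1 − 0.84) = τ × 1.83.
t = 1.66×10^8 s = 5.27 years.

5.27 years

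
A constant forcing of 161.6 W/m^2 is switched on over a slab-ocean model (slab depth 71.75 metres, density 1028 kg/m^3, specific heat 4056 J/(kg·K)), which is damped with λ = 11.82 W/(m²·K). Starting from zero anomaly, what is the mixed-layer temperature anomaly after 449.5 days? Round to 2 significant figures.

11 K

Areal heat capacity C = ρ c_p D = 1028 × 4056 × 71.75 = 2.99×10^8 J/(m²·K).
τ = C / λ = 2.99×10^8 / 11.82 = 2.53×10^7 s.
Equilibrium anomaly ΔT_eq = F / λ = 161.6 / 11.82 = 13.7 K.
t = 449.5 days = 3.88×10^7 s, so t/τ = 1.53.
ΔT(t) = ΔT_eq (1 − e^(−t/τ)) = 13.7 × (1 − e^−1.53) = 10.7 K.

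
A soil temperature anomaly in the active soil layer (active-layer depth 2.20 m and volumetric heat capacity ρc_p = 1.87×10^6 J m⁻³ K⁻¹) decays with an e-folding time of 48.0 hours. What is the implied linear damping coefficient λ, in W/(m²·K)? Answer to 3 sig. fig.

23.8

Areal heat capacity C = ρc_p × D = 1.87×10^6 × 2.20 = 4.11×10^6 J m⁻² K⁻¹.
τ = 48.0 hours = 1.73×10^5 s.
λ = C / τ = 4.11×10^6 / 1.73×10^5 = 23.8 W/(m²·K).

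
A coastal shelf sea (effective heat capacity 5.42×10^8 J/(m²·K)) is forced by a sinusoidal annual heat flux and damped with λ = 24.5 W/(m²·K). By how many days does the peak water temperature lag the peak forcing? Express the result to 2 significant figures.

78 days

Areal heat capacity C = 5.42×10^8 J/(m²·K) (given).
ω = 2π / 3.15×10^7 s = 1.99×10^-7 s⁻¹.
Phase lag φ = arctan(Cω/λ) = arctan(108/24.5) = 1.35 rad.
Time lag = φ / ω = 1.35 / 1.99×10^-7 = 6.76×10^6 s = 78.3 days.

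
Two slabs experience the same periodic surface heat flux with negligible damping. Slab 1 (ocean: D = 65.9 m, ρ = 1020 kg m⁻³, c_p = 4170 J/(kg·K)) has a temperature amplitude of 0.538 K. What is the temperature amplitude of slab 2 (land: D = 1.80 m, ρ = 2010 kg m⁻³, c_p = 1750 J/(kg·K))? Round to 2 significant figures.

24 K

C_ocean = 2.80×10^8 J/(m²·K); C_land = 6.33×10^6 J/(m²·K).
A ∝ 1/C ⇒ A_land = A_ocean × C_ocean/C_land = 0.538 × 44.3 = 23.8 K.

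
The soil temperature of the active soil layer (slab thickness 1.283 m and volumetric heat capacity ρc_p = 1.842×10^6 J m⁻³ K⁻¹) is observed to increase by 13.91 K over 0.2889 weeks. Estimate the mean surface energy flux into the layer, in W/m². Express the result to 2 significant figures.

Areal heat capacity C = ρc_p × D = 1.842×10^6 × 1.283 = 2.36×10^6 J/(m^2 K).
Required heat per unit area: Q = C ΔT = 2.36×10^6 × 13.91 = 3.29×10^7 J/m².
Flux F = Q / Δt = 3.29×10^7 / 1.75×10^5 s = 188 W/m².

190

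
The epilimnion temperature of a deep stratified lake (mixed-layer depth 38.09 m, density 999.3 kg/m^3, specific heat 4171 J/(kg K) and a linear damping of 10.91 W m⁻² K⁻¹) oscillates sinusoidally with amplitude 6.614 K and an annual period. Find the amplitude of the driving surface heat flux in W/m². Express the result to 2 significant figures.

220

Areal heat capacity C = ρ c_p D = 999.3 × 4171 × 38.09 = 1.59×10^8 J/(m²·K).
ω = 2π / 3.15×10^7 s = 1.99×10^-7 s⁻¹.
√((Cω)² + λ²) = √((31.6)² + 10.91²) = 33.5 W/(m²·K).
F₀ = A × √((Cω)²+λ²) = 6.614 × 33.5 = 221 W/m².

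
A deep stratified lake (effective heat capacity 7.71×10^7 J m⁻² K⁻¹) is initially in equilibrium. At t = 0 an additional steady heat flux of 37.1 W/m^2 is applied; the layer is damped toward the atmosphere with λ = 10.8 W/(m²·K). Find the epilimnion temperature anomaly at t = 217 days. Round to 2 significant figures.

3.2 K

Areal heat capacity C = 7.71×10^7 J m⁻² K⁻¹ (given).
τ = C / λ = 7.71×10^7 / 10.8 = 7.14×10^6 s.
Equilibrium anomaly ΔT_eq = F / λ = 37.1 / 10.8 = 3.44 K.
t = 217 days = 1.87×10^7 s, so t/τ = 2.63.
ΔT(t) = ΔT_eq (1 − e^(−t/τ)) = 3.44 × (1 − e^−2.63) = 3.19 K.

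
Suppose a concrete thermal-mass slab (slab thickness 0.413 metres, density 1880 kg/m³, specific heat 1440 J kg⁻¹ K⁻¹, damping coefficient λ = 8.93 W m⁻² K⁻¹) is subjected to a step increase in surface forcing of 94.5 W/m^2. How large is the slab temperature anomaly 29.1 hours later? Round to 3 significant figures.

6.00 K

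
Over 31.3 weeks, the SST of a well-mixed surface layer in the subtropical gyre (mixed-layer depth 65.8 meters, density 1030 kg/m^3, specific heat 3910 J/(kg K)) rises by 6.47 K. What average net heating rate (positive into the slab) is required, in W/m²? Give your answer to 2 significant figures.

91

Areal heat capacity C = ρ c_p D = 1030 × 3910 × 65.8 = 2.65×10^8 J/(m²·K).
Required heat per unit area: Q = C ΔT = 2.65×10^8 × 6.47 = 1.71×10^9 J/m².
Flux F = Q / Δt = 1.71×10^9 / 1.89×10^7 s = 90.6 W/m².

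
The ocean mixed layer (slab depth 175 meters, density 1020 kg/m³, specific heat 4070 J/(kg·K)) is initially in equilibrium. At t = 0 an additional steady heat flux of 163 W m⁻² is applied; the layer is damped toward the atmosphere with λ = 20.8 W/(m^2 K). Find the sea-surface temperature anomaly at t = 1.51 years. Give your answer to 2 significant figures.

Areal heat capacity C = ρ c_p D = 1020 × 4070 × 175 = 7.26×10^8 J/(m²·K).
τ = C / λ = 7.26×10^8 / 20.8 = 3.49×10^7 s.
Equilibrium anomaly ΔT_eq = F / λ = 163 / 20.8 = 7.84 K.
t = 1.51 years = 4.77×10^7 s, so t/τ = 1.36.
ΔT(t) = ΔT_eq (1 − e^(−t/τ)) = 7.84 × (1 − e^−1.36) = 5.83 K.

5.8 K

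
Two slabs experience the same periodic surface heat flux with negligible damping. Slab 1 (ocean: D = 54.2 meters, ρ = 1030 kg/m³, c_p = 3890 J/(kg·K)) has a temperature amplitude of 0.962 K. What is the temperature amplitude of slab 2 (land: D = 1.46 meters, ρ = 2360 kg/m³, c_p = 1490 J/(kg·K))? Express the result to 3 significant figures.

C_ocean = 2.17×10^8 J/(m²·K); C_land = 5.13×10^6 J/(m²·K).
A ∝ 1/C ⇒ A_land = A_ocean × C_ocean/C_land = 0.962 × 42.3 = 40.7 K.

40.7 K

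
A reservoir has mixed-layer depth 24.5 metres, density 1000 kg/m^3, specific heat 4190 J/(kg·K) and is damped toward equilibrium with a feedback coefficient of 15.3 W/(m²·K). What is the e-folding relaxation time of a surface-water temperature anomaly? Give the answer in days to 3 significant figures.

77.7 days

Areal heat capacity C = ρ c_p D = 1000 × 4190 × 24.5 = 1.03×10^8 J m⁻² K⁻¹.
Relaxation time τ = C / λ = 1.03×10^8 / 15.3 = 6.71×10^6 s.
In days: 6.71×10^6 s / (86400 s/day) = 77.7 days.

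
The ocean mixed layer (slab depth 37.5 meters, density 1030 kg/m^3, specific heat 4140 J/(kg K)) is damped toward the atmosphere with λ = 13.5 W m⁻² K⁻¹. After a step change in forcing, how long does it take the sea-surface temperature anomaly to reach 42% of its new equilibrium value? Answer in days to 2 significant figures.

75 days

Areal heat capacity C = ρ c_p D = 1030 × 4140 × 37.5 = 1.60×10^8 J m⁻² K⁻¹.
τ = C / λ = 1.60×10^8 / 13.5 = 1.18×10^7 s.
Fraction reached: 1 − e^(−t/τ) = 0.42 ⇒ t = −τ ln(1 − 0.42) = τ × 0.545.
t = 6.45×10^6 s = 74.7 days.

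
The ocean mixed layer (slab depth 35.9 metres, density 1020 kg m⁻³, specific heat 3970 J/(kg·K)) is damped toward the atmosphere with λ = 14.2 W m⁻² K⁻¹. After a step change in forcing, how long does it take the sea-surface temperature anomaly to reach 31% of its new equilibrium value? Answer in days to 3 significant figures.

Areal heat capacity C = ρ c_p D = 1020 × 3970 × 35.9 = 1.45×10^8 J/(m²·K).
τ = C / λ = 1.45×10^8 / 14.2 = 1.02×10^7 s.
Fraction reached: 1 − e^(−t/τ) = 0.31 ⇒ t = −τ ln(1 − 0.31) = τ × 0.371.
t = 3.80×10^6 s = 44.0 days.

44.0 days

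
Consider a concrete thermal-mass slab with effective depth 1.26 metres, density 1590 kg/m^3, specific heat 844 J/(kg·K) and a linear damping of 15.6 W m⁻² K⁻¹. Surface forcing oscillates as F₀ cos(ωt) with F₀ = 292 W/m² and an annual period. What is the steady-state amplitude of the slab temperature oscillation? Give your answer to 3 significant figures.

Areal heat capacity C = ρ c_p D = 1590 × 844 × 1.26 = 1.69×10^6 J m⁻² K⁻¹.
Angular frequency ω = 2π / T = 2π / 3.15×10^7 s = 1.99×10^-7 s⁻¹.
√((Cω)² + λ²) = √((0.337)² + 15.6²) = 15.6 W/(m²·K).
Amplitude A = F₀ / √((Cω)²+λ²) = 292 / 15.6 = 18.7 K.

18.7 K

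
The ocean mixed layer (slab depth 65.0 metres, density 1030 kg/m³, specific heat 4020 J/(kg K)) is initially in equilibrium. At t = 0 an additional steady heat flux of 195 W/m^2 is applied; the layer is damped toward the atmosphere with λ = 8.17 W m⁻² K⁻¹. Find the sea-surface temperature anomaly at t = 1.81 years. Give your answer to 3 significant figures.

19.7 K

Areal heat capacity C = ρ c_p D = 1030 × 4020 × 65.0 = 2.69×10^8 J/(m^2 K).
τ = C / λ = 2.69×10^8 / 8.17 = 3.29×10^7 s.
Equilibrium anomaly ΔT_eq = F / λ = 195 / 8.17 = 23.9 K.
t = 1.81 years = 5.71×10^7 s, so t/τ = 1.73.
ΔT(t) = ΔT_eq (1 − e^(−t/τ)) = 23.9 × (1 − e^−1.73) = 19.7 K.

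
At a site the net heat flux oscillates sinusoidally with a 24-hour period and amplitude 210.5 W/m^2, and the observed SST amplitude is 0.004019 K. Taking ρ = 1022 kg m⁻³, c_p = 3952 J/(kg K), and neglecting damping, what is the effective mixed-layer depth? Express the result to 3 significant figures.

178 m

ω = 2π / 86400 s = 7.27×10^-5 s⁻¹.
Required C = F₀ / (A ω) = 210.5 / (0.004019 × 7.27×10^-5) = 7.20×10^8 J/(m²·K).
D = C / (ρ c_p) = 7.20×10^8 / (1022 × 3952) = 178 m.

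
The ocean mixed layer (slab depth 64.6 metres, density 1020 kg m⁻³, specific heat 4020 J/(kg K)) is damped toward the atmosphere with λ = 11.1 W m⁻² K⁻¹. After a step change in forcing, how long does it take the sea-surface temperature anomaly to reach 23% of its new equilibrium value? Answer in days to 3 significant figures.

72.2 days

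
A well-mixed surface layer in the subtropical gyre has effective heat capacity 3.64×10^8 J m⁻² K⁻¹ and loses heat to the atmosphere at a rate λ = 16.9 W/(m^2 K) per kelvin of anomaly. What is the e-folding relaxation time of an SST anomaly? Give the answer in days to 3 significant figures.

249 days

Areal heat capacity C = 3.64×10^8 J m⁻² K⁻¹ (given).
Relaxation time τ = C / λ = 3.64×10^8 / 16.9 = 2.15×10^7 s.
In days: 2.15×10^7 s / (86400 s/day) = 249 days.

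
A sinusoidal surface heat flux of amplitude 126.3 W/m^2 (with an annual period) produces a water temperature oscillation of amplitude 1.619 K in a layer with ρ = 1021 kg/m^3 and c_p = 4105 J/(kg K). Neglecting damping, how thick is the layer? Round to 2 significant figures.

ω = 2π / 3.15×10^7 s = 1.99×10^-7 s⁻¹.
Required C = F₀ / (A ω) = 126.3 / (1.619 × 1.99×10^-7) = 3.92×10^8 J/(m²·K).
D = C / (ρ c_p) = 3.92×10^8 / (1021 × 4105) = 93.4 m.

93 m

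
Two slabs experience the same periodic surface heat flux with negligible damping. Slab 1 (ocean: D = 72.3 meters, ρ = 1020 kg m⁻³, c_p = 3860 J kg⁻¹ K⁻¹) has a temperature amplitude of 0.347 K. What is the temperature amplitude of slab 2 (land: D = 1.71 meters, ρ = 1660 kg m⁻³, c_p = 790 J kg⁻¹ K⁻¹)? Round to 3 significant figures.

C_ocean = 2.85×10^8 J/(m²·K); C_land = 2.24×10^6 J/(m²·K).
A ∝ 1/C ⇒ A_land = A_ocean × C_ocean/C_land = 0.347 × 127 = 44.0 K.

44.0 K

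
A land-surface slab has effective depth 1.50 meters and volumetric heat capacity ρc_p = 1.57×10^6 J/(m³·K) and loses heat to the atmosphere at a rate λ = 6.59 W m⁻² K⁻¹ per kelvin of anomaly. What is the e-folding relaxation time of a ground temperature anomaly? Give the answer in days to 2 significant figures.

4.1 days

Areal heat capacity C = ρc_p × D = 1.57×10^6 × 1.50 = 2.36×10^6 J m⁻² K⁻¹.
Relaxation time τ = C / λ = 2.36×10^6 / 6.59 = 3.57×10^5 s.
In days: 3.57×10^5 s / (86400 s/day) = 4.14 days.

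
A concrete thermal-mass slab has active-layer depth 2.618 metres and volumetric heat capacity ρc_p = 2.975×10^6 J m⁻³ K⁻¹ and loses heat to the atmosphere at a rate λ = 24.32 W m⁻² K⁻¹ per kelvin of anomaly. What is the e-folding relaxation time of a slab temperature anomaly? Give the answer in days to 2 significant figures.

Areal heat capacity C = ρc_p × D = 2.975×10^6 × 2.618 = 7.79×10^6 J/(m^2 K).
Relaxation time τ = C / λ = 7.79×10^6 / 24.32 = 3.20×10^5 s.
In days: 3.20×10^5 s / (86400 s/day) = 3.71 days.

3.7 days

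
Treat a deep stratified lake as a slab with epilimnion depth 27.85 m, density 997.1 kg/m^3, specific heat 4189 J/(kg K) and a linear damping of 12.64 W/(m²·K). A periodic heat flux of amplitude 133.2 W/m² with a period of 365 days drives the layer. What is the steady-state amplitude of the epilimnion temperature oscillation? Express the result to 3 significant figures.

5.05 K

Areal heat capacity C = ρ c_p D = 997.1 × 4189 × 27.85 = 1.16×10^8 J/(m^2 K).
Angular frequency ω = 2π / T = 2π / 3.15×10^7 s = 1.99×10^-7 s⁻¹.
√((Cω)² + λ²) = √((23.2)² + 12.64²) = 26.4 W/(m²·K).
Amplitude A = F₀ / √((Cω)²+λ²) = 133.2 / 26.4 = 5.05 K.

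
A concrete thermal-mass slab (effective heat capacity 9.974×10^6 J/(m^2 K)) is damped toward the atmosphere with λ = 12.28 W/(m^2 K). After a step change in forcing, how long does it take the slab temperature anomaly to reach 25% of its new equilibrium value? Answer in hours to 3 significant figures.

64.9 hours

Areal heat capacity C = 9.974×10^6 J/(m^2 K) (given).
τ = C / λ = 9.97×10^6 / 12.28 = 8.12×10^5 s.
Fraction reached: 1 − e^(−t/τ) = 0.25 ⇒ t = −τ ln(1 − 0.25) = τ × 0.288.
t = 2.34×10^5 s = 64.9 hours.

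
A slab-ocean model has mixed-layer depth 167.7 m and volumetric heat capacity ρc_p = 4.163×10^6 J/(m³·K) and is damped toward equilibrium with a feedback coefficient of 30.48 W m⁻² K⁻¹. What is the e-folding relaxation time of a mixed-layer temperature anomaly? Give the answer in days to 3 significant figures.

265 days

Areal heat capacity C = ρc_p × D = 4.163×10^6 × 167.7 = 6.98×10^8 J m⁻² K⁻¹.
Relaxation time τ = C / λ = 6.98×10^8 / 30.48 = 2.29×10^7 s.
In days: 2.29×10^7 s / (86400 s/day) = 265 days.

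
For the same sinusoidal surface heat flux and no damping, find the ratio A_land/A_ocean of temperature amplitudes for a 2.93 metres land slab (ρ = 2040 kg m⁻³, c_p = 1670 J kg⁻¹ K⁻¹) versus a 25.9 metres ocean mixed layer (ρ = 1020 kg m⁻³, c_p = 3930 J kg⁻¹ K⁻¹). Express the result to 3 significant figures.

10.4

C_ocean = 1020 × 3930 × 25.9 = 1.04×10^8 J/(m²·K).
C_land = 2040 × 1670 × 2.93 = 9.98×10^6 J/(m²·K).
Undamped amplitude ∝ 1/C, so A_land/A_ocean = C_ocean/C_land = 10.4.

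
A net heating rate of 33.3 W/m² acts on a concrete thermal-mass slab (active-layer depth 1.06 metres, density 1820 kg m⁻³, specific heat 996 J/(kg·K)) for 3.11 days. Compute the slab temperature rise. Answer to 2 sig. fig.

4.7 K

Areal heat capacity C = ρ c_p D = 1820 × 996 × 1.06 = 1.92×10^6 J/(m²·K).
Net heat input Q = F Δt = 33.3 × (3.11 days × 86400 s/day) = 8.95×10^6 J/m².
ΔT = Q / C = 8.95×10^6 / 1.92×10^6 = 4.66 K.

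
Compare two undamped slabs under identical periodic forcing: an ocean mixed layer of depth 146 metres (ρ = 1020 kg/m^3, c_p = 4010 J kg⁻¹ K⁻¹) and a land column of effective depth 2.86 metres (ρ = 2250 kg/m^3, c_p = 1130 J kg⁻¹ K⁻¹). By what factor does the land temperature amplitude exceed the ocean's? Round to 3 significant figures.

82.1

C_ocean = 1020 × 4010 × 146 = 5.97×10^8 J/(m²·K).
C_land = 2250 × 1130 × 2.86 = 7.27×10^6 J/(m²·K).
Undamped amplitude ∝ 1/C, so A_land/A_ocean = C_ocean/C_land = 82.1.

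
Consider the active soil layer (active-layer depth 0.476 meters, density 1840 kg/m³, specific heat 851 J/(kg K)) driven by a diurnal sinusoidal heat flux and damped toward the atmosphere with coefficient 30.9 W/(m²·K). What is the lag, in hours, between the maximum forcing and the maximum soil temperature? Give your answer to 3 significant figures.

4.02 hours

Areal heat capacity C = ρ c_p D = 1840 × 851 × 0.476 = 7.45×10^5 J/(m²·K).
ω = 2π / 86400 s = 7.27×10^-5 s⁻¹.
Phase lag φ = arctan(Cω/λ) = arctan(54.2/30.9) = 1.05 rad.
Time lag = φ / ω = 1.05 / 7.27×10^-5 = 14500 s = 4.02 hours.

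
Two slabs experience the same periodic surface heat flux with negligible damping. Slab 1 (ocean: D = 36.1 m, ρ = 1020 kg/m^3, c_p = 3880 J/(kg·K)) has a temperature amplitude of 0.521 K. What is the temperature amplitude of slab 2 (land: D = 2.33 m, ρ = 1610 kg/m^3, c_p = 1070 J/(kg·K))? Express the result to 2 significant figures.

C_ocean = 1.43×10^8 J/(m²·K); C_land = 4.01×10^6 J/(m²·K).
A ∝ 1/C ⇒ A_land = A_ocean × C_ocean/C_land = 0.521 × 35.6 = 18.5 K.

19 K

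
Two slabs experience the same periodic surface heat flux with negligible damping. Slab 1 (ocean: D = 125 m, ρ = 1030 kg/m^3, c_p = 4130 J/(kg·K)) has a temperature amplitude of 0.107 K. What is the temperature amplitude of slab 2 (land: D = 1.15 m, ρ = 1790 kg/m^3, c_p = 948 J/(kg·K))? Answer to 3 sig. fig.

29.2 K

C_ocean = 5.32×10^8 J/(m²·K); C_land = 1.95×10^6 J/(m²·K).
A ∝ 1/C ⇒ A_land = A_ocean × C_ocean/C_land = 0.107 × 272 = 29.2 K.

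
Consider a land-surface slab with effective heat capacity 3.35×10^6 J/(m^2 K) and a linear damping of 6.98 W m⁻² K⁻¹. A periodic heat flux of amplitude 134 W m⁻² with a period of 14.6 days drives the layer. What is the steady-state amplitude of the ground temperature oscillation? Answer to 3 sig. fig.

Areal heat capacity C = 3.35×10^6 J/(m^2 K) (given).
Angular frequency ω = 2π / T = 2π / 1.26×10^6 s = 4.98×10^-6 s⁻¹.
√((Cω)² + λ²) = √((16.7)² + 6.98²) = 18.1 W/(m²·K).
Amplitude A = F₀ / √((Cω)²+λ²) = 134 / 18.1 = 7.41 K.

7.41 K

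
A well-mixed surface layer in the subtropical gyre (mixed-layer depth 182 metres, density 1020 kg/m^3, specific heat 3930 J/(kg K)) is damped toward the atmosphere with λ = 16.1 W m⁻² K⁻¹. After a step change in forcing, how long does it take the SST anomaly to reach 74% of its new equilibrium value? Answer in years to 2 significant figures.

1.9 years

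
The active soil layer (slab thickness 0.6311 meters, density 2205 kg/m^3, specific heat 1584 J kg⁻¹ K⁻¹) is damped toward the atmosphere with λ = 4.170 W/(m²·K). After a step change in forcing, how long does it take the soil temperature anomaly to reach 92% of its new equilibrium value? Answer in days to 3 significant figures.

Areal heat capacity C = ρ c_p D = 2205 × 1584 × 0.6311 = 2.20×10^6 J/(m²·K).
τ = C / λ = 2.20×10^6 / 4.170 = 5.29×10^5 s.
Fraction reached: 1 − e^(−t/τ) = 0.92 ⇒ t = −τ ln(1 − 0.92) = τ × 2.53.
t = 1.34×10^6 s = 15.5 days.

15.5 days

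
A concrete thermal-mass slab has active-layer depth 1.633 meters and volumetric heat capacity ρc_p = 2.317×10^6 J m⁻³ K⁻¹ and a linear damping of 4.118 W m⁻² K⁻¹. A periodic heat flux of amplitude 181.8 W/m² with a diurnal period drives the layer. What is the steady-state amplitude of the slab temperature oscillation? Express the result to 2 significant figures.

Areal heat capacity C = ρc_p × D = 2.317×10^6 × 1.633 = 3.78×10^6 J/(m^2 K).
Angular frequency ω = 2π / T = 2π / 86400 s = 7.27×10^-5 s⁻¹.
√((Cω)² + λ²) = √((275)² + 4.118²) = 275 W/(m²·K).
Amplitude A = F₀ / √((Cω)²+λ²) = 181.8 / 275 = 0.661 K.

0.66 K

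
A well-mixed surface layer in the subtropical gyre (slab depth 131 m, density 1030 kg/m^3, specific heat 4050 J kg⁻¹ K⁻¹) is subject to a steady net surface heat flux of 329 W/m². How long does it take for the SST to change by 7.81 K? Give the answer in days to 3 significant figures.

Areal heat capacity C = ρ c_p D = 1030 × 4050 × 131 = 5.46×10^8 J m⁻² K⁻¹.
Time required: Δt = C ΔT / F = 5.46×10^8 × 7.81 / 329 = 1.30×10^7 s.
In days: 1.30×10^7 s / (86400 s/day) = 150 days.

150 days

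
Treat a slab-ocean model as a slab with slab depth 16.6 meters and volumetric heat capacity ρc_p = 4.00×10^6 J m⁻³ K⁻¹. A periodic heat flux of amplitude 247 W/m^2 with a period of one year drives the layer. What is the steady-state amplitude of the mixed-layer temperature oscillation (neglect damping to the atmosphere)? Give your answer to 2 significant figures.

19 K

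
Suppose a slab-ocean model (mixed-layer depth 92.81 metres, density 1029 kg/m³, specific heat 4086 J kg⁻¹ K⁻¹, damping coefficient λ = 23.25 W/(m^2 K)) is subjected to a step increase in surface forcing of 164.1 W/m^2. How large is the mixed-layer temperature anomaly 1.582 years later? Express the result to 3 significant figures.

6.70 K

Areal heat capacity C = ρ c_p D = 1029 × 4086 × 92.81 = 3.90×10^8 J/(m^2 K).
τ = C / λ = 3.90×10^8 / 23.25 = 1.68×10^7 s.
Equilibrium anomaly ΔT_eq = F / λ = 164.1 / 23.25 = 7.06 K.
t = 1.582 years = 4.99×10^7 s, so t/τ = 2.97.
ΔT(t) = ΔT_eq (1 − e^(−t/τ)) = 7.06 × (1 − e^−2.97) = 6.70 K.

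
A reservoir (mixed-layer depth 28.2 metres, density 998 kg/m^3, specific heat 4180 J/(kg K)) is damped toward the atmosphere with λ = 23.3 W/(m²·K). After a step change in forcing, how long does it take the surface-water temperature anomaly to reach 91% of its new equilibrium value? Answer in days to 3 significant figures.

141 days

Areal heat capacity C = ρ c_p D = 998 × 4180 × 28.2 = 1.18×10^8 J m⁻² K⁻¹.
τ = C / λ = 1.18×10^8 / 23.3 = 5.05×10^6 s.
Fraction reached: 1 − e^(−t/τ) = 0.91 ⇒ t = −τ ln(1 − 0.91) = τ × 2.41.
t = 1.22×10^7 s = 141 days.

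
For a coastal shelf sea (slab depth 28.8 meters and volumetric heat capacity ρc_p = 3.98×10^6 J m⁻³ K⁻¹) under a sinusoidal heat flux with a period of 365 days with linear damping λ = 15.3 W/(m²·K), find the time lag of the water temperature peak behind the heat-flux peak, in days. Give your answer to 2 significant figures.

57 days

Areal heat capacity C = ρc_p × D = 3.98×10^6 × 28.8 = 1.15×10^8 J m⁻² K⁻¹.
ω = 2π / 3.15×10^7 s = 1.99×10^-7 s⁻¹.
Phase lag φ = arctan(Cω/λ) = arctan(22.8/15.3) = 0.981 rad.
Time lag = φ / ω = 0.981 / 1.99×10^-7 = 4.92×10^6 s = 57.0 days.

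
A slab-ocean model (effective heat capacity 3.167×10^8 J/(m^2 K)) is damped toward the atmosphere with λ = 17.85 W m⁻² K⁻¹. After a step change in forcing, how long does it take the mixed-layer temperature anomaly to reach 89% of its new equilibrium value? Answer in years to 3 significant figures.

1.24 years

Areal heat capacity C = 3.167×10^8 J/(m^2 K) (given).
τ = C / λ = 3.17×10^8 / 17.85 = 1.77×10^7 s.
Fraction reached: 1 − e^(−t/τ) = 0.89 ⇒ t = −τ ln(1 − 0.89) = τ × 2.21.
t = 3.92×10^7 s = 1.24 years.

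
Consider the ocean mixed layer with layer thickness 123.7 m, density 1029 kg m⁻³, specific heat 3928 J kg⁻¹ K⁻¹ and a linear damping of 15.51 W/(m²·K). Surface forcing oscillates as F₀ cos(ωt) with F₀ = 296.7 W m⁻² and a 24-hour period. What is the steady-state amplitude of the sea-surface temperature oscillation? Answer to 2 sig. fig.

0.0082 K

Areal heat capacity C = ρ c_p D = 1029 × 3928 × 123.7 = 5.00×10^8 J m⁻² K⁻¹.
Angular frequency ω = 2π / T = 2π / 86400 s = 7.27×10^-5 s⁻¹.
√((Cω)² + λ²) = √((36400)² + 15.51²) = 36400 W/(m²·K).
Amplitude A = F₀ / √((Cω)²+λ²) = 296.7 / 36400 = 0.00816 K.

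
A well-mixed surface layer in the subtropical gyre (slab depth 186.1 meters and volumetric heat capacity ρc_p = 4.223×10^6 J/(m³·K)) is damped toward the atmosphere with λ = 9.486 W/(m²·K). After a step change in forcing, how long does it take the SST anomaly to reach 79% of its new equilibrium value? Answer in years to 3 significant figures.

4.10 years

Areal heat capacity C = ρc_p × D = 4.223×10^6 × 186.1 = 7.86×10^8 J m⁻² K⁻¹.
τ = C / λ = 7.86×10^8 / 9.486 = 8.28×10^7 s.
Fraction reached: 1 − e^(−t/τ) = 0.79 ⇒ t = −τ ln(1 − 0.79) = τ × 1.56.
t = 1.29×10^8 s = 4.10 years.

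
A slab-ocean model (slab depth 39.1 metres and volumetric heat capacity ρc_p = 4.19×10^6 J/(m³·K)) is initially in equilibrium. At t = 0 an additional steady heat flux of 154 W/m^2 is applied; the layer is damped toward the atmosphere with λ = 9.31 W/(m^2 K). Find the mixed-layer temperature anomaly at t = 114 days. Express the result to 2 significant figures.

Areal heat capacity C = ρc_p × D = 4.19×10^6 × 39.1 = 1.64×10^8 J/(m²·K).
τ = C / λ = 1.64×10^8 / 9.31 = 1.76×10^7 s.
Equilibrium anomaly ΔT_eq = F / λ = 154 / 9.31 = 16.5 K.
t = 114 days = 9.85×10^6 s, so t/τ = 0.560.
ΔT(t) = ΔT_eq (1 − e^(−t/τ)) = 16.5 × (1 − e^−0.560) = 7.09 K.

7.1 K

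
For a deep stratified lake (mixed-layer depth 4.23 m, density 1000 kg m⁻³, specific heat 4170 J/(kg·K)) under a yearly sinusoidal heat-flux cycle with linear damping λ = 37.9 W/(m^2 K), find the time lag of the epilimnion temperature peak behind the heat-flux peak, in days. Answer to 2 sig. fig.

Areal heat capacity C = ρ c_p D = 1000 × 4170 × 4.23 = 1.76×10^7 J m⁻² K⁻¹.
ω = 2π / 3.15×10^7 s = 1.99×10^-7 s⁻¹.
Phase lag φ = arctan(Cω/λ) = arctan(3.51/37.9) = 0.0925 rad.
Time lag = φ / ω = 0.0925 / 1.99×10^-7 = 4.64×10^5 s = 5.37 days.

5.4 days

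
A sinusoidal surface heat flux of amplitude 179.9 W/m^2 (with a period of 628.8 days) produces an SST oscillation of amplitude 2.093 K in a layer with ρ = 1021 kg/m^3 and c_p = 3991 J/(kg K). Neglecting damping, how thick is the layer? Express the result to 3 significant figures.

ω = 2π / 5.43×10^7 s = 1.16×10^-7 s⁻¹.
Required C = F₀ / (A ω) = 179.9 / (2.093 × 1.16×10^-7) = 7.43×10^8 J/(m²·K).
D = C / (ρ c_p) = 7.43×10^8 / (1021 × 3991) = 182 m.

182 m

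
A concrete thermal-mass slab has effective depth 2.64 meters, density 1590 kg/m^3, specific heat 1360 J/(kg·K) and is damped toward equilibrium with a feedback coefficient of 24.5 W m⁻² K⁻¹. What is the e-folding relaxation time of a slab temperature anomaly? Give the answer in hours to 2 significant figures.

65 hours

Areal heat capacity C = ρ c_p D = 1590 × 1360 × 2.64 = 5.71×10^6 J/(m²·K).
Relaxation time τ = C / λ = 5.71×10^6 / 24.5 = 2.33×10^5 s.
In hours: 2.33×10^5 s / (3600 s/hour) = 64.7 hours.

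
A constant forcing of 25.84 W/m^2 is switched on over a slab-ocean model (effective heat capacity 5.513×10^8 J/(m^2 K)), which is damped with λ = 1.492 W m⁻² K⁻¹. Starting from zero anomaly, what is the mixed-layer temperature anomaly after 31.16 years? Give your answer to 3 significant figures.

Areal heat capacity C = 5.513×10^8 J/(m^2 K) (given).
τ = C / λ = 5.51×10^8 / 1.492 = 3.70×10^8 s.
Equilibrium anomaly ΔT_eq = F / λ = 25.84 / 1.492 = 17.3 K.
t = 31.16 years = 9.83×10^8 s, so t/τ = 2.66.
ΔT(t) = ΔT_eq (1 − e^(−t/τ)) = 17.3 × (1 − e^−2.66) = 16.1 K.

16.1 K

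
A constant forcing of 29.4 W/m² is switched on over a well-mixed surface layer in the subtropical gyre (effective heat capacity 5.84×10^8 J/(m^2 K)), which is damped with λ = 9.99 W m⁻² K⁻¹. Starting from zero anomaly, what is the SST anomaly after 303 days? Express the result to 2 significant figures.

1.1 K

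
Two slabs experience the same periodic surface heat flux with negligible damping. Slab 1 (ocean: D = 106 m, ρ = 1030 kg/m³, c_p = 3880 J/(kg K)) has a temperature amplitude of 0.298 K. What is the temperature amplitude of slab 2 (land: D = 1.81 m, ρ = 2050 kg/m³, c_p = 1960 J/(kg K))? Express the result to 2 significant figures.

17 K

C_ocean = 4.24×10^8 J/(m²·K); C_land = 7.27×10^6 J/(m²·K).
A ∝ 1/C ⇒ A_land = A_ocean × C_ocean/C_land = 0.298 × 58.2 = 17.4 K.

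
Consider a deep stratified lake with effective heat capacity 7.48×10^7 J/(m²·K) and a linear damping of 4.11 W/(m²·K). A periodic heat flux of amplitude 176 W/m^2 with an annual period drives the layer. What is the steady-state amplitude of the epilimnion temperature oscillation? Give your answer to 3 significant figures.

Areal heat capacity C = 7.48×10^7 J/(m²·K) (given).
Angular frequency ω = 2π / T = 2π / 3.15×10^7 s = 1.99×10^-7 s⁻¹.
√((Cω)² + λ²) = √((14.9)² + 4.11²) = 15.5 W/(m²·K).
Amplitude A = F₀ / √((Cω)²+λ²) = 176 / 15.5 = 11.4 K.

11.4 K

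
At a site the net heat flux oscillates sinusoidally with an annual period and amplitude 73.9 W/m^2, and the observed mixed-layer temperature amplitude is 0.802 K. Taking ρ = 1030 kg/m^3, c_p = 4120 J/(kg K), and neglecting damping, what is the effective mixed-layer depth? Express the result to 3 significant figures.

109 m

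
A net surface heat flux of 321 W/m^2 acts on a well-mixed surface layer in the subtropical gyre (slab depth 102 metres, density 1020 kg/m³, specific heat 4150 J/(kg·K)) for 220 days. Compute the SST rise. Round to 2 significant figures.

Areal heat capacity C = ρ c_p D = 1020 × 4150 × 102 = 4.32×10^8 J/(m²·K).
Net heat input Q = F Δt = 321 × (220 days × 86400 s/day) = 6.10×10^9 J/m².
ΔT = Q / C = 6.10×10^9 / 4.32×10^8 = 14.1 K.

14 K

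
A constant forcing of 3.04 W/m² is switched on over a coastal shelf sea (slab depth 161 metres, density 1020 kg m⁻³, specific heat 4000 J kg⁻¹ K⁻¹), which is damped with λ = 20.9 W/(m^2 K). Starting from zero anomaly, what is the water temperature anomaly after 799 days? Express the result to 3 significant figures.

0.129 K

Areal heat capacity C = ρ c_p D = 1020 × 4000 × 161 = 6.57×10^8 J/(m²·K).
τ = C / λ = 6.57×10^8 / 20.9 = 3.14×10^7 s.
Equilibrium anomaly ΔT_eq = F / λ = 3.04 / 20.9 = 0.145 K.
t = 799 days = 6.90×10^7 s, so t/τ = 2.20.
ΔT(t) = ΔT_eq (1 − e^(−t/τ)) = 0.145 × (1 − e^−2.20) = 0.129 K.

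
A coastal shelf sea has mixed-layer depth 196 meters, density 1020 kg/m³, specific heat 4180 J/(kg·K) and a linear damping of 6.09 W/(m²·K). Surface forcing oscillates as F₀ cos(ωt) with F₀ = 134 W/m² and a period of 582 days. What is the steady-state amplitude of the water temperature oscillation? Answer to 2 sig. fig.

Areal heat capacity C = ρ c_p D = 1020 × 4180 × 196 = 8.36×10^8 J/(m^2 K).
Angular frequency ω = 2π / T = 2π / 5.03×10^7 s = 1.25×10^-7 s⁻¹.
√((Cω)² + λ²) = √((104)² + 6.09²) = 105 W/(m²·K).
Amplitude A = F₀ / √((Cω)²+λ²) = 134 / 105 = 1.28 K.

1.3 K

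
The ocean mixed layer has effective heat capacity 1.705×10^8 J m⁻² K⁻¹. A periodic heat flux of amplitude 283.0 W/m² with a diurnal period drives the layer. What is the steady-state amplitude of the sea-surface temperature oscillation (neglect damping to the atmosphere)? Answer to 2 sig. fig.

Areal heat capacity C = 1.705×10^8 J m⁻² K⁻¹ (given).
Angular frequency ω = 2π / T = 2π / 86400 s = 7.27×10^-5 s⁻¹.
Cω = 1.70×10^8 × 7.27×10^-5 = 12400 W/(m²·K).
Amplitude A = F₀ / (Cω) = 283.0 / 12400 = 0.0228 K.

0.023 K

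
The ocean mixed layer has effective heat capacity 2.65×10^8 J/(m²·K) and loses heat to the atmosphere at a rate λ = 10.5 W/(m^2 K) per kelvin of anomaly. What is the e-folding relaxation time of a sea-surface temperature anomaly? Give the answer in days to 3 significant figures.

292 days

Areal heat capacity C = 2.65×10^8 J/(m²·K) (given).
Relaxation time τ = C / λ = 2.65×10^8 / 10.5 = 2.52×10^7 s.
In days: 2.52×10^7 s / (86400 s/day) = 292 days.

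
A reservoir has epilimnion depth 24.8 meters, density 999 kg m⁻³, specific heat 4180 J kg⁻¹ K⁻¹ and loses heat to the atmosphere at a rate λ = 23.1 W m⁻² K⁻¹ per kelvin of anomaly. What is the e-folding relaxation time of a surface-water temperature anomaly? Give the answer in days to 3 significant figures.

51.9 days

Areal heat capacity C = ρ c_p D = 999 × 4180 × 24.8 = 1.04×10^8 J/(m^2 K).
Relaxation time τ = C / λ = 1.04×10^8 / 23.1 = 4.48×10^6 s.
In days: 4.48×10^6 s / (86400 s/day) = 51.9 days.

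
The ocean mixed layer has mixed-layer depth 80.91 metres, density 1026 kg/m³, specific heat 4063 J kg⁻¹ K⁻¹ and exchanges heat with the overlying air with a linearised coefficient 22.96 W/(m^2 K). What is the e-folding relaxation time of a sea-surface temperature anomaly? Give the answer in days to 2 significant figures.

Areal heat capacity C = ρ c_p D = 1026 × 4063 × 80.91 = 3.37×10^8 J/(m^2 K).
Relaxation time τ = C / λ = 3.37×10^8 / 22.96 = 1.47×10^7 s.
In days: 1.47×10^7 s / (86400 s/day) = 170 days.

170 days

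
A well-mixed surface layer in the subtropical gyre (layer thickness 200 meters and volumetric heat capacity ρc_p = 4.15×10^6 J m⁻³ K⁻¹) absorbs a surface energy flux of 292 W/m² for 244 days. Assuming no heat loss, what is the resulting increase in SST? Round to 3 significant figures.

7.42 K

Areal heat capacity C = ρc_p × D = 4.15×10^6 × 200 = 8.30×10^8 J/(m²·K).
Net heat input Q = F Δt = 292 × (244 days × 86400 s/day) = 6.16×10^9 J/m².
ΔT = Q / C = 6.16×10^9 / 8.30×10^8 = 7.42 K.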